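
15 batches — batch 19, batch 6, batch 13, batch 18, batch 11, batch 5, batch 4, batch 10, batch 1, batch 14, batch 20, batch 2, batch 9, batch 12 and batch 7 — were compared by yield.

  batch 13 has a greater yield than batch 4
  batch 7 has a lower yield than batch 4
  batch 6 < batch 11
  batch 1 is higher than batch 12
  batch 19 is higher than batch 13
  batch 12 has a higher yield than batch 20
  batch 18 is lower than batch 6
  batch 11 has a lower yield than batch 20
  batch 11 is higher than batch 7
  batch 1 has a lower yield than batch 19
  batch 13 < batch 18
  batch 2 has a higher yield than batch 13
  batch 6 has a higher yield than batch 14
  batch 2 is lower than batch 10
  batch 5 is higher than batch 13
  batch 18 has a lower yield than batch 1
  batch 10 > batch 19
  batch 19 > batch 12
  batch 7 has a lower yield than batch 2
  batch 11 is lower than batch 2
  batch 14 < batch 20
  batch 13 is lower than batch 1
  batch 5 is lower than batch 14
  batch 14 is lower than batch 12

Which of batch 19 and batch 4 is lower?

batch 4 < batch 13 and batch 13 < batch 5 give batch 4 < batch 5.
Then batch 5 < batch 14 extends the chain to batch 14.
Then batch 14 < batch 6 extends the chain to batch 6.
Then batch 6 < batch 11 extends the chain to batch 11.
With batch 11 < batch 20: batch 4 < batch 13 < batch 5 < batch 14 < batch 6 < batch 11 < batch 20.
With batch 20 < batch 12: batch 4 < batch 13 < batch 5 < batch 14 < batch 6 < batch 11 < batch 20 < batch 12.
With batch 12 < batch 1: batch 4 < batch 13 < batch 5 < batch 14 < batch 6 < batch 11 < batch 20 < batch 12 < batch 1.
Then batch 1 < batch 19 extends the chain to batch 19.
So batch 4 < batch 19; batch 4 is the lower of the two.

batch 4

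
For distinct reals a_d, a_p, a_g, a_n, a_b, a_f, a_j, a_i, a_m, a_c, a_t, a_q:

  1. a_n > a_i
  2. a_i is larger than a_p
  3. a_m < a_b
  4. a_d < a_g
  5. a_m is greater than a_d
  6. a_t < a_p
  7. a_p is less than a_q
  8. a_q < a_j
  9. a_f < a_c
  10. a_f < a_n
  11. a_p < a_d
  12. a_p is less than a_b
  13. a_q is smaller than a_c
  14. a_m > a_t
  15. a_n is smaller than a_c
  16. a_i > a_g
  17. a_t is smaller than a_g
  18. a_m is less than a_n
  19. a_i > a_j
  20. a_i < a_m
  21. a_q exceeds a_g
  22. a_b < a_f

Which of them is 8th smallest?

Chaining the given pairs: a_t < a_p < a_d < a_g < a_q < a_j < a_i < a_m < a_b < a_f < a_n < a_c.
The 8th smallest is a_m.

a_m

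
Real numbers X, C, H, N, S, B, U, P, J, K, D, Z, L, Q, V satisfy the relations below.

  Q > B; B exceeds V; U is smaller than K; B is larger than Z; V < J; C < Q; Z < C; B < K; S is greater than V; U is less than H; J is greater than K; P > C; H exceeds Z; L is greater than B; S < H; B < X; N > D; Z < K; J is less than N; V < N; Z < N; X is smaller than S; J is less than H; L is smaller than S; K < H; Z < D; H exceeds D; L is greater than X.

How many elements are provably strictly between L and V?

The relations place V below L. An element lies strictly between them when it is forced above V and also forced below L.
Above V: {B, K, X, J, N, S, Q, H}. Below L: {Z, B, X}.
Intersection: {B, X} — 2.

2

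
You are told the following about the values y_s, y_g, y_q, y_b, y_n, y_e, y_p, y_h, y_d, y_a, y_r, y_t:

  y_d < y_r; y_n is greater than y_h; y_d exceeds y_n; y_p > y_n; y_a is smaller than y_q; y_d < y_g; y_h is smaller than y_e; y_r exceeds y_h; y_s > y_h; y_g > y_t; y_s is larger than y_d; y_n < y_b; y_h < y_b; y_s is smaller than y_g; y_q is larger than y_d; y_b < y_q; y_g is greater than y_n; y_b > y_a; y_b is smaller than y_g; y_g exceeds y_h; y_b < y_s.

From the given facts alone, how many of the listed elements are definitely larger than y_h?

9

The elements the relations force above y_h are y_n, y_p, y_b, y_d, y_s, y_q, y_r, y_g, y_e — no chain reaches any other.
That is 9.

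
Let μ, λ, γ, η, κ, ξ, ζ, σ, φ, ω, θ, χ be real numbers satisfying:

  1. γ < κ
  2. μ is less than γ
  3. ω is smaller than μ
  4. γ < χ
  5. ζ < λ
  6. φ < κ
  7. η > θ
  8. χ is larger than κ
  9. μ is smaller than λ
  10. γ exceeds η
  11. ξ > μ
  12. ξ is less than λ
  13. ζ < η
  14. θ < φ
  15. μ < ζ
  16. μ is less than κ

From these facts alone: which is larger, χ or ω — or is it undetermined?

χ

Chaining the given relations: ω < μ < ζ < η < γ < κ < χ.
So χ is larger.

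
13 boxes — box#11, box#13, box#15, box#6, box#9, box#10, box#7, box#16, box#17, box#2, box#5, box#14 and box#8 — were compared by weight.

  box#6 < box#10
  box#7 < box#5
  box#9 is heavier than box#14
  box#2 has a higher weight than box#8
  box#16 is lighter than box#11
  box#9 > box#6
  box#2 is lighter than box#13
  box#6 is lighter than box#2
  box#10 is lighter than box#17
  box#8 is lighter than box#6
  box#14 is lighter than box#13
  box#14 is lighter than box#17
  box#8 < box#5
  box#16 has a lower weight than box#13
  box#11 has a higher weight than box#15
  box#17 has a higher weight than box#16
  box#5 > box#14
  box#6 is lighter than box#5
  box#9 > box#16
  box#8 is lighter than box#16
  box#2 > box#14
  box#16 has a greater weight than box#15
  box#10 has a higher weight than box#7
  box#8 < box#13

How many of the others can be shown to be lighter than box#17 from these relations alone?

Directly below box#17: box#14, box#16, box#10.
One step further: box#8, box#6, box#15, box#7 (7 so far).
No other element is forced below box#17 by the given relations, so the count is 7.

7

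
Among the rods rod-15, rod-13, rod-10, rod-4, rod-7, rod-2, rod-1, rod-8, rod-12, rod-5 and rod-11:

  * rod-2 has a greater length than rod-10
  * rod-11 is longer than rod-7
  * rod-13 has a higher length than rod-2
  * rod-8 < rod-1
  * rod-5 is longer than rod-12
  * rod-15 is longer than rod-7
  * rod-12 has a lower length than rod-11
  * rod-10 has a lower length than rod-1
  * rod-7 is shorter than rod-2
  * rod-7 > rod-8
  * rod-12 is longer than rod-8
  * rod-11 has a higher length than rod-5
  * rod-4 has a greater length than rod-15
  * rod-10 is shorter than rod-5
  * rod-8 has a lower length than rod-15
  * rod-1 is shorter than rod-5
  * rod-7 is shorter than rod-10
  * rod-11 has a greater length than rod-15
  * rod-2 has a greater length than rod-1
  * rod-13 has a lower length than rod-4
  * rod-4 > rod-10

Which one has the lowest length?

Chaining upward from rod-8: directly above it, rod-7, rod-1, rod-12, rod-15; then rod-10, rod-2, rod-5, rod-11, rod-4; then rod-13.
That covers every other element, and nothing is given below rod-8, so rod-8 is the lowest length.

rod-8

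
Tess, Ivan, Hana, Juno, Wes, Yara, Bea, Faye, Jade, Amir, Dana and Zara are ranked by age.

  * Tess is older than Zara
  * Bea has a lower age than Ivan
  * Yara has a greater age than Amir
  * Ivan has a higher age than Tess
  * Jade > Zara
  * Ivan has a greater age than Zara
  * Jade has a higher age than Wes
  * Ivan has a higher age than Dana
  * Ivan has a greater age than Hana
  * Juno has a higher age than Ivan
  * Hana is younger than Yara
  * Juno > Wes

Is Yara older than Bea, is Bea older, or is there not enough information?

Following every chain through Bea: above Bea we get Ivan, Juno.
Yara is not reached, and no chain runs the other way from Yara to Bea.
So the given relations leave the order of Bea and Yara undetermined.

undetermined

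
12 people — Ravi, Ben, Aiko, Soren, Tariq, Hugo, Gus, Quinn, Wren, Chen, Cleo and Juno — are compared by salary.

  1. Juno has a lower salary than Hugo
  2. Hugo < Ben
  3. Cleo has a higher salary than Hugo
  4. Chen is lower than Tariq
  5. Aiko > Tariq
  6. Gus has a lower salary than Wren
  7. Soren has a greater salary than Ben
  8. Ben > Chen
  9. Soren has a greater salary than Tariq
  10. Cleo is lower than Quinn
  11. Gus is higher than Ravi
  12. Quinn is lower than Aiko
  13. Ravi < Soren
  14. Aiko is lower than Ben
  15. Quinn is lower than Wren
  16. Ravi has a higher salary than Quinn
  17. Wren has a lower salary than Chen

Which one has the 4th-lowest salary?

Chaining the given pairs: Juno < Hugo < Cleo < Quinn < Ravi < Gus < Wren < Chen < Tariq < Aiko < Ben < Soren.
The 4th smallest is Quinn.

Quinn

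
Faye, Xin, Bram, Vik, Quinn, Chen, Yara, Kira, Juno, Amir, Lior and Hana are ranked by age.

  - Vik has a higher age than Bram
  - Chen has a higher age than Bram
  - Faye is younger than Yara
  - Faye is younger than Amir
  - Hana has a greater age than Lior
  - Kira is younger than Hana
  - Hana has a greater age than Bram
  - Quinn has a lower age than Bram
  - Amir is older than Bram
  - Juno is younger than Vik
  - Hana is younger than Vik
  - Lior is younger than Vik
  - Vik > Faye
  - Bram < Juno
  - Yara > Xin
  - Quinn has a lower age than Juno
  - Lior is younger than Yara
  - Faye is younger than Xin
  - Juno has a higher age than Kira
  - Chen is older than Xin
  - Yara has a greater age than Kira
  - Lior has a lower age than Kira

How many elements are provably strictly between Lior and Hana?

Chaining upward from Lior reaches: Kira, Yara, Juno, Vik.
Chaining downward from Hana reaches: Quinn, Kira, Bram.
Strictly between Lior and Hana are those in both lists: Kira — 1 element.

1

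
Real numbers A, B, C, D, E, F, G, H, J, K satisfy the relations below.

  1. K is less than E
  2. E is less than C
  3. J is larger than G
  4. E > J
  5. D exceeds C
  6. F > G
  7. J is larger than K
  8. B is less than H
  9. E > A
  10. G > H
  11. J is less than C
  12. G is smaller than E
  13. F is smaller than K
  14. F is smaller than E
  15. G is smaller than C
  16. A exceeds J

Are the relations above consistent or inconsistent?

consistent

Every relation is compatible with B < H < G < F < K < J < A < E < C < D; the set is consistent.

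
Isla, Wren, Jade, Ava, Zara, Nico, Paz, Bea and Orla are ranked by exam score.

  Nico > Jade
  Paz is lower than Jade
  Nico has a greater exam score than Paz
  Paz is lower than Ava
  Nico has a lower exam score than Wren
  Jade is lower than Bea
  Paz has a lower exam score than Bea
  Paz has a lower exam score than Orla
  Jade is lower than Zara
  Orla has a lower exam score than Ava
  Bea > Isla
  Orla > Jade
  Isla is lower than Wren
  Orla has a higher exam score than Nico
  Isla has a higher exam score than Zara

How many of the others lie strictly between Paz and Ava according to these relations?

Chaining upward from Paz reaches: Jade, Nico, Zara, Orla, Isla, Wren, Bea.
Chaining downward from Ava reaches: Jade, Nico, Orla.
Strictly between Paz and Ava are those in both lists: Jade, Nico, Orla — 3 elements.

3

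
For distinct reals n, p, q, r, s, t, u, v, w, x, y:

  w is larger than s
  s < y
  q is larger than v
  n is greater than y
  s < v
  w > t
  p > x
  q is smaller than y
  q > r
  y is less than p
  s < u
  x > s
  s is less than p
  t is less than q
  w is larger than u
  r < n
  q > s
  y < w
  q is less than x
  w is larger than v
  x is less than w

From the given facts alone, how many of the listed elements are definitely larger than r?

6

Directly above r: q, n.
One step further: x, y (4 so far).
One step further: p, w (6 so far).
No other element is forced above r by the given relations, so the count is 6.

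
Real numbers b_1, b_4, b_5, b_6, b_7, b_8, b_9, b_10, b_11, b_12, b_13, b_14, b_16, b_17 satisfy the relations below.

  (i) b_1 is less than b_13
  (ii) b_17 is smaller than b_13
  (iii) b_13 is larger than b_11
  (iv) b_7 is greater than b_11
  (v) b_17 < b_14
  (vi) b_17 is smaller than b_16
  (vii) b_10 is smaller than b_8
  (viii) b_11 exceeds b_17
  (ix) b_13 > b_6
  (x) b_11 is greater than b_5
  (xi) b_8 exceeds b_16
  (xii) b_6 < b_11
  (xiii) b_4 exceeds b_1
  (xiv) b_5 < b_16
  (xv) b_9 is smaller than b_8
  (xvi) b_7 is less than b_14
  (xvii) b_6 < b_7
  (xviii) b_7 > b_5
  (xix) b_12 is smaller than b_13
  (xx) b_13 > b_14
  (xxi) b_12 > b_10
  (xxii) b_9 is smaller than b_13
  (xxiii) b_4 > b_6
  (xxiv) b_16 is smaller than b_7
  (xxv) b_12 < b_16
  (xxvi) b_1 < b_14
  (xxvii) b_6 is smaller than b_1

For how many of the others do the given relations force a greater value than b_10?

6

Directly above b_10: b_12, b_8.
One step further: b_16, b_13 (4 so far).
One step further: b_7 (5 so far).
One step further: b_14 (6 so far).
Nothing else is reachable above b_10; 6 in all.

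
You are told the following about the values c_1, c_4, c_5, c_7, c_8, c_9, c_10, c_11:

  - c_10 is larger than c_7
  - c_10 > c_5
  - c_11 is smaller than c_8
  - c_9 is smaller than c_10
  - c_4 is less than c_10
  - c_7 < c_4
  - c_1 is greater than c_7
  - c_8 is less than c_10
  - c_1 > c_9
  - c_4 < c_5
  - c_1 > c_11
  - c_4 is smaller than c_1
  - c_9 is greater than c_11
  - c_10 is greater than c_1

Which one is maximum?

Chaining downward from c_10: directly below it, c_7, c_4, c_9, c_5, c_1, c_8; then c_11.
That covers every other element, and nothing is given above c_10, so c_10 is the maximum.

c_10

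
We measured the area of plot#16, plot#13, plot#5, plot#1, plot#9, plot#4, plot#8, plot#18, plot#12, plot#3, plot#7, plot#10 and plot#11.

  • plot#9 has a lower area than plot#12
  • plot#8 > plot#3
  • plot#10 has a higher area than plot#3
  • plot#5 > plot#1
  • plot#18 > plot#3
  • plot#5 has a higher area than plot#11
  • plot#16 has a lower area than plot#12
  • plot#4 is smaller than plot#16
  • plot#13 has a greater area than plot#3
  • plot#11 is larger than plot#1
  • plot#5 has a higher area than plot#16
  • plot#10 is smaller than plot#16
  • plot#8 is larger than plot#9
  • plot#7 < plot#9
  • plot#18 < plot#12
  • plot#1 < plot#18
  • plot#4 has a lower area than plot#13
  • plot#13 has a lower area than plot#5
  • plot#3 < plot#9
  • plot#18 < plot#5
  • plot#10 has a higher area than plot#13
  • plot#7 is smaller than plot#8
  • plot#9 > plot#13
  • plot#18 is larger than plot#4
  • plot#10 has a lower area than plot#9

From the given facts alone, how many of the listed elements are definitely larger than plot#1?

The elements the relations force above plot#1 are plot#18, plot#11, plot#5, plot#12 — no chain reaches any other.
That is 4.

4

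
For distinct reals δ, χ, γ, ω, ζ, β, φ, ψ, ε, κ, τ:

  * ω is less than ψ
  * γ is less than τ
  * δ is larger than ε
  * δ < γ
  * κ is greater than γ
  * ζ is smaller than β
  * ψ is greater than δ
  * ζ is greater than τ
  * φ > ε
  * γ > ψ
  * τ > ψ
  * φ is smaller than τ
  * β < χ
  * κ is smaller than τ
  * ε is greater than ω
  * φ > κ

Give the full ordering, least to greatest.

ω < ε < δ < ψ < γ < κ < φ < τ < ζ < β < χ

The consecutive links are each given: ω < ε; ε < δ; δ < ψ; ψ < γ; γ < κ; κ < φ; φ < τ; τ < ζ; ζ < β; β < χ.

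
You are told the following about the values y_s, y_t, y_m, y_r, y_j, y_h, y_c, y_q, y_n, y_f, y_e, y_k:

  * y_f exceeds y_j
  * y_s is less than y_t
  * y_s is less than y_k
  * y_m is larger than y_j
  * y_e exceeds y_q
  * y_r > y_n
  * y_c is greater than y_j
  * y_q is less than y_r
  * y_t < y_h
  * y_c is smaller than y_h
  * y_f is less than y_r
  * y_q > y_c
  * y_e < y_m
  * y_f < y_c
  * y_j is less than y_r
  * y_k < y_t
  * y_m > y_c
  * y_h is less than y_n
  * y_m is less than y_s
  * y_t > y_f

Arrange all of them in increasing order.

The consecutive links are each given: y_j < y_f; y_f < y_c; y_c < y_q; y_q < y_e; y_e < y_m; y_m < y_s; y_s < y_k; y_k < y_t; y_t < y_h; y_h < y_n; y_n < y_r.

y_j < y_f < y_c < y_q < y_e < y_m < y_s < y_k < y_t < y_h < y_n < y_r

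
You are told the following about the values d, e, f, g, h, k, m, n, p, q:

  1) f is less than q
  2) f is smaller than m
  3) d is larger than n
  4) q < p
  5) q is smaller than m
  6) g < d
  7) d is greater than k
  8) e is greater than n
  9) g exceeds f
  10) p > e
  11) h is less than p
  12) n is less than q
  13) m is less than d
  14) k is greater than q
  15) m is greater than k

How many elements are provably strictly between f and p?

1

The relations place f below p. An element lies strictly between them when it is forced above f and also forced below p.
Above f: {g, q, k, m, d}. Below p: {n, h, e, q}.
Intersection: {q} — 1.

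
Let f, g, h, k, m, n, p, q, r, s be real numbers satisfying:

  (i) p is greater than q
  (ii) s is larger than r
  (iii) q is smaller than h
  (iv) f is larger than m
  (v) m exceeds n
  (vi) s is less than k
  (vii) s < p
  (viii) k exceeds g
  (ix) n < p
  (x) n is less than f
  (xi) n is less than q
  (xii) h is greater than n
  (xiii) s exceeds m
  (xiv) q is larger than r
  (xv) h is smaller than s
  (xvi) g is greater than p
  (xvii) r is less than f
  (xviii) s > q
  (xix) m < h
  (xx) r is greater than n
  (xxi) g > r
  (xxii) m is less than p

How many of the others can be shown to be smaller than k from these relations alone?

8

Directly below k: s, g.
One step further: r, q, m, h, p (7 so far).
One step further: n (8 so far).
No other element is forced below k by the given relations, so the count is 8.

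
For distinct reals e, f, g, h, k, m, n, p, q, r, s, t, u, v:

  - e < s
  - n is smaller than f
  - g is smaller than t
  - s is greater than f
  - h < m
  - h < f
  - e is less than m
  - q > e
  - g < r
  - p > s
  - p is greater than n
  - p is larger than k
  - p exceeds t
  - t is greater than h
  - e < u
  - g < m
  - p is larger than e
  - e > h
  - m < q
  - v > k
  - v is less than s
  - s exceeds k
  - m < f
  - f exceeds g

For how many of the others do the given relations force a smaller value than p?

10

From p the given relations immediately reach e, t, n, k, s.
From those, h, g, v, f — 9 in total.
From those, m — 10 in total.
Nothing else is reachable below p; 10 in all.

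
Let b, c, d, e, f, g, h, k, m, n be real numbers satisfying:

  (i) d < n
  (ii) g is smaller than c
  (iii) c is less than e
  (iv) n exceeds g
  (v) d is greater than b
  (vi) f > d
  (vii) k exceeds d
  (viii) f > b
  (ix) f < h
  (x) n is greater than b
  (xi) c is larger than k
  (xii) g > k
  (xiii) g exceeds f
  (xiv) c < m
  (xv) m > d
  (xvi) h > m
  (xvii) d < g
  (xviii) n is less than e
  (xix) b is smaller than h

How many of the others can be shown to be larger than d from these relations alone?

The elements the relations force above d are f, k, g, c, n, e, m, h — no chain reaches any other.
That is 8.

8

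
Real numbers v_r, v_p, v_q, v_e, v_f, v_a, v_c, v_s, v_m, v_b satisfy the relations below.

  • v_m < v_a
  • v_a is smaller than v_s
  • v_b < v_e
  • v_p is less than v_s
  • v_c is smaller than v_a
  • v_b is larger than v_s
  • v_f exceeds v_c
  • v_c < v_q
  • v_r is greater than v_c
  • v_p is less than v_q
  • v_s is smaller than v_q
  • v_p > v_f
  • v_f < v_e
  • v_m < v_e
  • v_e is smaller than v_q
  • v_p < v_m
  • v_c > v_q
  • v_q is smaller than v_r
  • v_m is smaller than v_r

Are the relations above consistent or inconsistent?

Chaining the given relations yields v_c < v_f < v_p < v_m < v_a < v_s < v_b < v_e < v_q, so v_c < v_q. But one relation states v_q < v_c. These cannot both hold.

inconsistent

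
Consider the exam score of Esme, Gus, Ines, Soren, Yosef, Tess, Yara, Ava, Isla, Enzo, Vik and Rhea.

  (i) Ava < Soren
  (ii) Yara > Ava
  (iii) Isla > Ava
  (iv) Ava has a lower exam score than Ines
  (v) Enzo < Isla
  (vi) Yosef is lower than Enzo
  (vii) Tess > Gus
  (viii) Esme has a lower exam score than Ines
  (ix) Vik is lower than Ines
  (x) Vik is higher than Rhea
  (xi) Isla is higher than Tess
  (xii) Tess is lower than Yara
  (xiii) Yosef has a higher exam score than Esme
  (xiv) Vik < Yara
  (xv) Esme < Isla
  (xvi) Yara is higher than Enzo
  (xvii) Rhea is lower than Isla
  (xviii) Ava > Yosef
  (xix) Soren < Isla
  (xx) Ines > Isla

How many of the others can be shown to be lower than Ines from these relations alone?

10

The elements the relations force below Ines are Rhea, Vik, Gus, Esme, Yosef, Tess, Enzo, Ava, Soren, Isla — no chain reaches any other.
That is 10.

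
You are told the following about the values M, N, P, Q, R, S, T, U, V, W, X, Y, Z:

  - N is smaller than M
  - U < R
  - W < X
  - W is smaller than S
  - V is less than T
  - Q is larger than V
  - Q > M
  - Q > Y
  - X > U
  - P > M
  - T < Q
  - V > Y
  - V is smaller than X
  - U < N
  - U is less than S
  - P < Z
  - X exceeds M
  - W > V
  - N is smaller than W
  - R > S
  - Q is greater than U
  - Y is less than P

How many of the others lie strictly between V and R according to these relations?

2

The relations place V below R. An element lies strictly between them when it is forced above V and also forced below R.
Above V: {W, T, S, Q, X}. Below R: {Y, U, N, W, S}.
Intersection: {W, S} — 2.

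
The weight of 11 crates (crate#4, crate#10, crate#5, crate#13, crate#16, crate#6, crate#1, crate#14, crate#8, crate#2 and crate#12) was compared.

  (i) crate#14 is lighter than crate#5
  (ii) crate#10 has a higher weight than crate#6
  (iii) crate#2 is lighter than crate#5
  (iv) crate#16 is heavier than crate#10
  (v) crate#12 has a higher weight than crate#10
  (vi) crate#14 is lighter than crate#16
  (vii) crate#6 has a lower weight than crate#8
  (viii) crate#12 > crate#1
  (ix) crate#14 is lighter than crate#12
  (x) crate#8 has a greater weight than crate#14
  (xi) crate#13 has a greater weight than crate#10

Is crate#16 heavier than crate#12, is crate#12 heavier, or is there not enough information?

undetermined

Following every chain through crate#12: below crate#12 we get crate#6, crate#1, crate#14, crate#10.
crate#16 is not reached, and no chain runs the other way from crate#16 to crate#12.
So the given relations leave the order of crate#12 and crate#16 undetermined.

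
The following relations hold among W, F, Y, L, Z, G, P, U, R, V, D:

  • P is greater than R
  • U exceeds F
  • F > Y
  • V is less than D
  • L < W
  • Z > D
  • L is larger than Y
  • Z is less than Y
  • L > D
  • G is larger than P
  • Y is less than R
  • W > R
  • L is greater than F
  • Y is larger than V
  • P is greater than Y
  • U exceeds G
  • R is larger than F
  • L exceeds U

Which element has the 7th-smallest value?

The consecutive relations fix a unique order: V < D < Z < Y < F < R < P < G < U < L < W.
Counting 7 from the smallest end gives P.

P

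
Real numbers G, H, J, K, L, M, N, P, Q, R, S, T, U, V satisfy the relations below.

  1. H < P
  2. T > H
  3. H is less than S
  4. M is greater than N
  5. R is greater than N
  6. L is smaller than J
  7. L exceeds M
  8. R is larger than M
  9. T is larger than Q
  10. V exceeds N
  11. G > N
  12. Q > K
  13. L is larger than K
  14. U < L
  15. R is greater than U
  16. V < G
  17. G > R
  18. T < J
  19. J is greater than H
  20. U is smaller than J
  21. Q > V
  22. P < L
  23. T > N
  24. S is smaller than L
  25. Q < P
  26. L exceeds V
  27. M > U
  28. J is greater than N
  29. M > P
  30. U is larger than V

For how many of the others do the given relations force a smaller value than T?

The elements the relations force below T are N, V, H, K, Q — no chain reaches any other.
That is 5.

5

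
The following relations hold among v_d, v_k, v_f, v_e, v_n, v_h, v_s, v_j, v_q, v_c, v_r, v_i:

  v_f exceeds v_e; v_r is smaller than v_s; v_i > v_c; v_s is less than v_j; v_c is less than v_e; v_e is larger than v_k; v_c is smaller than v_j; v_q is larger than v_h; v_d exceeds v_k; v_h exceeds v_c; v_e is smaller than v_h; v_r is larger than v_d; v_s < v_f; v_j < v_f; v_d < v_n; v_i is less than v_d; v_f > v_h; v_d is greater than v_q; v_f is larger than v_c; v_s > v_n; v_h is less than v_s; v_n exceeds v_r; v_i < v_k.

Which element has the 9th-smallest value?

The consecutive relations fix a unique order: v_c < v_i < v_k < v_e < v_h < v_q < v_d < v_r < v_n < v_s < v_j < v_f.
The 9th smallest is v_n.

v_n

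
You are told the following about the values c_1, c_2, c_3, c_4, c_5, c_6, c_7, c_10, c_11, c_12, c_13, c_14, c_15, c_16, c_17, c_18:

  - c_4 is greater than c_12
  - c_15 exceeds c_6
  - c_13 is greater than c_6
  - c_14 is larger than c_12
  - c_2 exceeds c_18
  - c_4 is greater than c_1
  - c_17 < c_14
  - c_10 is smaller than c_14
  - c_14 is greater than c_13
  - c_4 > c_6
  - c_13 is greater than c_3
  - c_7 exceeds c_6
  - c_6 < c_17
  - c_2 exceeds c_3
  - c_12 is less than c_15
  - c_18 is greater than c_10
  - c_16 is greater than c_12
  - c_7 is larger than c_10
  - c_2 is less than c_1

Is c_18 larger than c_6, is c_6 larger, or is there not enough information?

undetermined

Following every chain through c_6: above c_6 we get c_13, c_17, c_7, c_14, c_4, c_15.
c_18 is not reached, and no chain runs the other way from c_18 to c_6.
So the given relations leave the order of c_6 and c_18 undetermined.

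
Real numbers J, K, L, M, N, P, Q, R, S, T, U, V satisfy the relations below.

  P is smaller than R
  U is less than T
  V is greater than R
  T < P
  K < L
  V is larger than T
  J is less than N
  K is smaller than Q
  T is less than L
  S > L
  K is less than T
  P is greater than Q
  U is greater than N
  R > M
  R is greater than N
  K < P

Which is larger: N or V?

V

N < U and U < T give N < T.
With T < P: N < U < T < P.
With P < R: N < U < T < P < R.
With R < V: N < U < T < P < R < V.
So N < V; V is the larger of the two.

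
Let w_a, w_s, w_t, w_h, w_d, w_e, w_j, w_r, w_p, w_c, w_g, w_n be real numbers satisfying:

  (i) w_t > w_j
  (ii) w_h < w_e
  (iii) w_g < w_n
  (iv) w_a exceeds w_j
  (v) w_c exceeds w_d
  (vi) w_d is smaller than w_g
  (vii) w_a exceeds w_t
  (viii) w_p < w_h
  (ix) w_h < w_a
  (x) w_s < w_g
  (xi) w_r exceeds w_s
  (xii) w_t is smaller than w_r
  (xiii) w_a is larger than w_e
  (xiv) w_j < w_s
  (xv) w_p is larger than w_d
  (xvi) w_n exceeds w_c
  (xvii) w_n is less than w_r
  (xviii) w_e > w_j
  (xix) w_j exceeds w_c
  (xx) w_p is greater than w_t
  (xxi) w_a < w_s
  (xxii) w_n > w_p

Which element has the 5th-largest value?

Piecing the relations together gives one ordering: w_d < w_c < w_j < w_t < w_p < w_h < w_e < w_a < w_s < w_g < w_n < w_r.
The 5th largest is w_a.

w_a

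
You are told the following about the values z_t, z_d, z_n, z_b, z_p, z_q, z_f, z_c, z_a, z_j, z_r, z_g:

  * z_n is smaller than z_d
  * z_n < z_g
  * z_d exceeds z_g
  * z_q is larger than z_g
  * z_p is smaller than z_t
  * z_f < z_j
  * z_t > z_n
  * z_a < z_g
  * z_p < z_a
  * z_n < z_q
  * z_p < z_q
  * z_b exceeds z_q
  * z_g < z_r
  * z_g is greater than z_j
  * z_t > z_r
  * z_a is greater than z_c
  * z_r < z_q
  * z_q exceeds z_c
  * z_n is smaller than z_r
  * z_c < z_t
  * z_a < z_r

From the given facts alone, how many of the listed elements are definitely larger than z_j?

The elements the relations force above z_j are z_g, z_r, z_q, z_t, z_b, z_d — no chain reaches any other.
That is 6.

6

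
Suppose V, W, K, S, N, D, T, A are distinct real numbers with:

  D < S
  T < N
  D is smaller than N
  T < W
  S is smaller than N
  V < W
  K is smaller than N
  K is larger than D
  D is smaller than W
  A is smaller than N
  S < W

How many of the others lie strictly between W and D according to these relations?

The relations place D below W. An element lies strictly between them when it is forced above D and also forced below W.
Above D: {K, S, N}. Below W: {T, V, S}.
Intersection: {S} — 1.

1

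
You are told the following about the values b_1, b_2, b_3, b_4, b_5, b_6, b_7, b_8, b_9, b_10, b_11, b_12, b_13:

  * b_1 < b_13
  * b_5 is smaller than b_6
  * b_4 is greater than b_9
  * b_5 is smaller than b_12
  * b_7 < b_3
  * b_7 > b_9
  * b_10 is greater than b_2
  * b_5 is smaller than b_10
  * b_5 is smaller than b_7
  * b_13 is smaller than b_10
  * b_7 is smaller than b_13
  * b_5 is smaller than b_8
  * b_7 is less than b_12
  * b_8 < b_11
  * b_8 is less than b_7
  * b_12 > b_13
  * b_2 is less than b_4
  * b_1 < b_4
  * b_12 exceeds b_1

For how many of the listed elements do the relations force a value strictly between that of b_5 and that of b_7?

1

Chaining upward from b_5 reaches: b_8, b_11, b_6, b_3, b_13, b_10, b_12.
Chaining downward from b_7 reaches: b_9, b_8.
Strictly between b_5 and b_7 are those in both lists: b_8 — 1 element.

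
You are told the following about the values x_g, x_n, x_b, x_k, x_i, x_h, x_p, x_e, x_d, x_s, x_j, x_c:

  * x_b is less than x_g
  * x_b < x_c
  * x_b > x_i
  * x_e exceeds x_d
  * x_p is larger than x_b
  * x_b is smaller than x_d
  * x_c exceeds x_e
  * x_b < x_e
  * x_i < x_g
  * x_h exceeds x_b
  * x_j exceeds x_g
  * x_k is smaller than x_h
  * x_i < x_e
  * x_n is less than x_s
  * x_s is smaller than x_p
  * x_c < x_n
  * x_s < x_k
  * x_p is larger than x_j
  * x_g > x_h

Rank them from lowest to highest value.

x_i < x_b < x_d < x_e < x_c < x_n < x_s < x_k < x_h < x_g < x_j < x_p

Each adjacent pair is fixed by a given relation: x_i < x_b; x_b < x_d; x_d < x_e; x_e < x_c; x_c < x_n; x_n < x_s; x_s < x_k; x_k < x_h; x_h < x_g; x_g < x_j; x_j < x_p. Chaining them end to end gives the full order.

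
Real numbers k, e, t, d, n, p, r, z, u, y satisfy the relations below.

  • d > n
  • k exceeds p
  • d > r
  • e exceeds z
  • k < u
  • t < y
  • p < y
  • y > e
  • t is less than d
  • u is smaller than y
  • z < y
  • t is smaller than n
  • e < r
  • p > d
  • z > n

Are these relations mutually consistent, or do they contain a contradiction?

consistent

Every relation is compatible with t < n < z < e < r < d < p < k < u < y; the set is consistent.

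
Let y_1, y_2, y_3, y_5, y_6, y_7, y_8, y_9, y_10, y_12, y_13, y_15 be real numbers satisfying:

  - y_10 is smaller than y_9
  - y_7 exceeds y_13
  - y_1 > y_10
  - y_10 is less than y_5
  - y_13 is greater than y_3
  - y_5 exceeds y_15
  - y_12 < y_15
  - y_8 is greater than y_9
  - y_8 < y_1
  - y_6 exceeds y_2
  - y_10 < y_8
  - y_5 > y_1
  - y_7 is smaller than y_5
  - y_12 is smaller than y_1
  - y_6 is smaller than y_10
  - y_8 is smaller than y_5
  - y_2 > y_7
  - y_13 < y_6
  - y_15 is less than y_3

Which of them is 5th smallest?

y_7

Chaining the given pairs: y_12 < y_15 < y_3 < y_13 < y_7 < y_2 < y_6 < y_10 < y_9 < y_8 < y_1 < y_5.
Counting 5 from the smallest end gives y_7.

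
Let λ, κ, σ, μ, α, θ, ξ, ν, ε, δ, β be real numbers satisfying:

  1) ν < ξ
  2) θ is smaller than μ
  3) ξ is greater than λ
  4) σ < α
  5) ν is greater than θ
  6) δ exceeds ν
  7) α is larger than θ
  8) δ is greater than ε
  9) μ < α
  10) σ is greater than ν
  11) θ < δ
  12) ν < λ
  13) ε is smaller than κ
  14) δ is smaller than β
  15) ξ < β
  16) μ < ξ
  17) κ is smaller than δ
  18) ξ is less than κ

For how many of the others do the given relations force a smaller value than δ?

7

From δ the given relations immediately reach θ, ν, ε, κ.
From those, ξ — 5 in total.
From those, μ, λ — 7 in total.
No other element is forced below δ by the given relations, so the count is 7.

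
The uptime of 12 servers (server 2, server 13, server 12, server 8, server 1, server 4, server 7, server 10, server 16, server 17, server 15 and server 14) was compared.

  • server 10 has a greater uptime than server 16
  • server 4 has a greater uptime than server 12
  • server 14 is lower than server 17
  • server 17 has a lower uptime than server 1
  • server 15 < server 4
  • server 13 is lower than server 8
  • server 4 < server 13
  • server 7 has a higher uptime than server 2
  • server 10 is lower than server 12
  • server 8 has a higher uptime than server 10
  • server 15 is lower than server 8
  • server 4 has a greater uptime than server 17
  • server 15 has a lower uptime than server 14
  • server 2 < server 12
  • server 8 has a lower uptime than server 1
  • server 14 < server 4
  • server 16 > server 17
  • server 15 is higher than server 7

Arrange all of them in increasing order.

server 2 < server 7 < server 15 < server 14 < server 17 < server 16 < server 10 < server 12 < server 4 < server 13 < server 8 < server 1

Each adjacent pair is fixed by a given relation: server 2 < server 7; server 7 < server 15; server 15 < server 14; server 14 < server 17; server 17 < server 16; server 16 < server 10; server 10 < server 12; server 12 < server 4; server 4 < server 13; server 13 < server 8; server 8 < server 1. Chaining them end to end gives the full order.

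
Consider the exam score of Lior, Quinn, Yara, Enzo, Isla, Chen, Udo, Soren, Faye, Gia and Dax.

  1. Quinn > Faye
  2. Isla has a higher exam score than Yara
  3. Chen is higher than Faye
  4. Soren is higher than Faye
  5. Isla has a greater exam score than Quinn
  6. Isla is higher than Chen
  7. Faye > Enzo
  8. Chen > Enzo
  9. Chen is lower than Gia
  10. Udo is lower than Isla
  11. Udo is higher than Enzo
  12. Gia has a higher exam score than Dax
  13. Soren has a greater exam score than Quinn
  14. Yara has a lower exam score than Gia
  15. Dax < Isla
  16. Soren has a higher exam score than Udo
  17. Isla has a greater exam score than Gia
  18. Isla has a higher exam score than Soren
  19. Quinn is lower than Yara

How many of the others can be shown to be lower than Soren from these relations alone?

From Soren the given relations immediately reach Udo, Faye, Quinn.
From those, Enzo — 4 in total.
Nothing else is reachable below Soren; 4 in all.

4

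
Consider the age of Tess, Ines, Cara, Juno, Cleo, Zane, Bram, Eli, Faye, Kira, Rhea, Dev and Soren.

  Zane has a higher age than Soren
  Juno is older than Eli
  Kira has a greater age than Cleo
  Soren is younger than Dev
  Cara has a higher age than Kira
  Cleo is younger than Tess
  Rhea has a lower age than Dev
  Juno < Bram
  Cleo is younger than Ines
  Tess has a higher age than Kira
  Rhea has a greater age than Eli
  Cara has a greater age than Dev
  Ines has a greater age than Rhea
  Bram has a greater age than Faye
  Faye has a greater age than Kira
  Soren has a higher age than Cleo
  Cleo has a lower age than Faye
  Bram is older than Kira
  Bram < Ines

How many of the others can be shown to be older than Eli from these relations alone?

The elements the relations force above Eli are Juno, Bram, Rhea, Ines, Dev, Cara — no chain reaches any other.
That is 6.

6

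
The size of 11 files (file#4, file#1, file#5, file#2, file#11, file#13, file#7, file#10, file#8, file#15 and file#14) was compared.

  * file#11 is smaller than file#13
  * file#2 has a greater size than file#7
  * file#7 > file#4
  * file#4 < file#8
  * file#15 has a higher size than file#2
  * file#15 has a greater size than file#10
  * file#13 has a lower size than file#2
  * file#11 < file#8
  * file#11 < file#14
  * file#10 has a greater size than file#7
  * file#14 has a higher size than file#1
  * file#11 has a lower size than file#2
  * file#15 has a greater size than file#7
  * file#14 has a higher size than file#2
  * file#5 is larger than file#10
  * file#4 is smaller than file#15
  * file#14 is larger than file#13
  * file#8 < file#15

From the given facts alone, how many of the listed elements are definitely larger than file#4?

7

Directly above file#4: file#7, file#8, file#15.
One step further: file#10, file#2 (5 so far).
One step further: file#14, file#5 (7 so far).
No other element is forced above file#4 by the given relations, so the count is 7.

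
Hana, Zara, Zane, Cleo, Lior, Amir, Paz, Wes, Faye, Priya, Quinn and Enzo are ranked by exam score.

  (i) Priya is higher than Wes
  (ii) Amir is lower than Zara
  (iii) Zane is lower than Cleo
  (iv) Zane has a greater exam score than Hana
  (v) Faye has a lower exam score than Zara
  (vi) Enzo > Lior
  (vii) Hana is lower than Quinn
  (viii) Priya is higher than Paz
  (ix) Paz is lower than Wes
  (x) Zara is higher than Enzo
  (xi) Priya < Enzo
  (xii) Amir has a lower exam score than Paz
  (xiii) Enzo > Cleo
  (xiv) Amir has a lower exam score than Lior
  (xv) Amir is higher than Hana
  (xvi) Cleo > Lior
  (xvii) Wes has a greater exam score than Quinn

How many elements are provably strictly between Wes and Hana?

The relations place Hana below Wes. An element lies strictly between them when it is forced above Hana and also forced below Wes.
Above Hana: {Amir, Paz, Quinn, Zane, Priya, Lior, Cleo, Enzo, Zara}. Below Wes: {Amir, Paz, Quinn}.
Intersection: {Amir, Paz, Quinn} — 3.

3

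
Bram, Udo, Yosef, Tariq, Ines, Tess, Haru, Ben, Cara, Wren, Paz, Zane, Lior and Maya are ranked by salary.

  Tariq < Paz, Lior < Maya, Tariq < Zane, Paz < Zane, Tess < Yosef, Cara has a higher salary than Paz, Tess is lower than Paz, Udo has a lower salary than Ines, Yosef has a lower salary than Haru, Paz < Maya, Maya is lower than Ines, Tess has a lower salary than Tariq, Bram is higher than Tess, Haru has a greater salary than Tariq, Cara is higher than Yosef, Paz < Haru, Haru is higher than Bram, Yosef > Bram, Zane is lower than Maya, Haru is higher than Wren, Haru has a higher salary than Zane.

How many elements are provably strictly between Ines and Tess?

4

Chaining upward from Tess reaches: Bram, Tariq, Yosef, Paz, Cara, Zane, Maya, Haru.
Chaining downward from Ines reaches: Udo, Lior, Tariq, Paz, Zane, Maya.
Strictly between Tess and Ines are those in both lists: Tariq, Paz, Zane, Maya — 4 elements.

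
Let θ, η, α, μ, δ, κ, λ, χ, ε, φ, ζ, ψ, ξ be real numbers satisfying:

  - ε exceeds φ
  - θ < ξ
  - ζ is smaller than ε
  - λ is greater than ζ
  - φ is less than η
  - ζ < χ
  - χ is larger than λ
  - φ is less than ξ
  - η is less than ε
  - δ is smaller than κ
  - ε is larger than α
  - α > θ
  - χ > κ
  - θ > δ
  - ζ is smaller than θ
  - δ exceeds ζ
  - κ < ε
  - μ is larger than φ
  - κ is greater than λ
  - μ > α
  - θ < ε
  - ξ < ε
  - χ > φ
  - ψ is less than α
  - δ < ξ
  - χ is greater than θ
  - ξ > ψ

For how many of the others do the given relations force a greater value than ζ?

9

From ζ the given relations immediately reach λ, δ, θ, χ, ε.
From those, κ, ξ, α — 8 in total.
From those, μ — 9 in total.
No other element is forced above ζ by the given relations, so the count is 9.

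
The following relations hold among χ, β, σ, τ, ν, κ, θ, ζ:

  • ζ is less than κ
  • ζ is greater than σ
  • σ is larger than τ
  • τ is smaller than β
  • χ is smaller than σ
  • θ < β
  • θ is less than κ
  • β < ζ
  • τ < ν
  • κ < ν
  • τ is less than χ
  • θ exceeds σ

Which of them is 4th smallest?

θ

Chaining the given pairs: τ < χ < σ < θ < β < ζ < κ < ν.
The 4th smallest is θ.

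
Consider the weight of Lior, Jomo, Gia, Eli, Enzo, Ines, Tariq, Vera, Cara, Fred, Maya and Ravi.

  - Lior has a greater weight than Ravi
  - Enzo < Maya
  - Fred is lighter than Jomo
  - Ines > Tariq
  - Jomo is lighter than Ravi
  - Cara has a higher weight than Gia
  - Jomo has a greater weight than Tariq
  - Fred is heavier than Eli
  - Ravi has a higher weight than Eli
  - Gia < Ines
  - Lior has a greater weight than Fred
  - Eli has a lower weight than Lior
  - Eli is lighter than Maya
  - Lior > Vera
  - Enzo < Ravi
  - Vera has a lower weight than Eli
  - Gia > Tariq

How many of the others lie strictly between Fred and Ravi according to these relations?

Chaining upward from Fred reaches: Jomo, Lior.
Chaining downward from Ravi reaches: Enzo, Vera, Eli, Tariq, Jomo.
Strictly between Fred and Ravi are those in both lists: Jomo — 1 element.

1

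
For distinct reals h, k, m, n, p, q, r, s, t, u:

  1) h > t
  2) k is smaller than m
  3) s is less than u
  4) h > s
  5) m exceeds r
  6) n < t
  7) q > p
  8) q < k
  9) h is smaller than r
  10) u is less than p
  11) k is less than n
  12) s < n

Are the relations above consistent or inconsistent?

consistent

The single ordering s < u < p < q < k < n < t < h < r < m satisfies every listed relation, so no contradiction arises.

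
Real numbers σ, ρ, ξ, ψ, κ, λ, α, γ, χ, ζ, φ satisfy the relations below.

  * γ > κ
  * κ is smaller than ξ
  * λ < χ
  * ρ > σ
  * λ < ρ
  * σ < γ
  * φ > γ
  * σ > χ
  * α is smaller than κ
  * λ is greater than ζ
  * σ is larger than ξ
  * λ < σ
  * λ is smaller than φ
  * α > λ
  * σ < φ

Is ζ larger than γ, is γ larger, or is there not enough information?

ζ < λ < α < κ < ξ < σ < γ, by transitivity through λ, α, κ, ξ, σ.
So γ is larger.

γ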